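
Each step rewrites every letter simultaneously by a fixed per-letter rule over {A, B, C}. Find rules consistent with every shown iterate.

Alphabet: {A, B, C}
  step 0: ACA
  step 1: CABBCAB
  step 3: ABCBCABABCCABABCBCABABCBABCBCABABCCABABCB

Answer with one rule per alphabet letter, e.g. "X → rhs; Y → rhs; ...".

  step 0 ⇒ step 1: ACA ⇒ CAB·B·CAB
    A ↦ CAB
    C ↦ B
    B ↦ ABC  (constrained at step 1)

A->CAB, B->ABC, C->B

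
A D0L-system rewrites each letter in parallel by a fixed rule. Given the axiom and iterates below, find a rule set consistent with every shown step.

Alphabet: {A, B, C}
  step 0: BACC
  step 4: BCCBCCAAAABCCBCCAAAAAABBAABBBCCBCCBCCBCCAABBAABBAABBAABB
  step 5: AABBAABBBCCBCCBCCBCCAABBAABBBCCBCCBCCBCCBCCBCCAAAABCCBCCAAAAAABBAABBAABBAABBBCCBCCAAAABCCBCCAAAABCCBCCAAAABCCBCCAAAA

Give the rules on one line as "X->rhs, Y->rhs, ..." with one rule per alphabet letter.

  step 4 ⇒ step 5: BCCBCCAAAABCCBCCAAAAAABBAABBBCCBCCBCCBCCAABBAABBAABBAABB ⇒ AA·B·B·AA·B·B·BCC·BCC·BCC·BCC·AA·B·B·AA·B·B·BCC·BCC·BCC·BCC·BCC·BCC·AA·AA·BCC·BCC·AA·AA·AA·B·B·AA·B·B·AA·B·B·AA·B·B·BCC·BCC·AA·AA·BCC·BCC·AA·AA·BCC·BCC·AA·AA·BCC·BCC·AA·AA
    A ↦ BCC
    B ↦ AA
    C ↦ B

A->BCC, B->AA, C->B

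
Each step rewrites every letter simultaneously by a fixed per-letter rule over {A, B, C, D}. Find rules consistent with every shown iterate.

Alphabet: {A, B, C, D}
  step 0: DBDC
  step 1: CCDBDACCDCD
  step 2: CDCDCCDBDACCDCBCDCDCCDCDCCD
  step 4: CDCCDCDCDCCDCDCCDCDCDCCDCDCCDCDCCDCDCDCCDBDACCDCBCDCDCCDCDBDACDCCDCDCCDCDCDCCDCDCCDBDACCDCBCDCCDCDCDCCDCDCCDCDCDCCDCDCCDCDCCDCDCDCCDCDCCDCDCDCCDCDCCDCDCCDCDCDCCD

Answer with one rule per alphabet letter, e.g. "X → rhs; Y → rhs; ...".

  step 1 ⇒ step 2: CCDBDACCDCD ⇒ CD·CD·CCD·BDA·CCD·CB·CD·CD·CCD·CD·CCD
    A ↦ CB
    B ↦ BDA
    C ↦ CD
    D ↦ CCD

A->CB, B->BDA, C->CD, D->CCD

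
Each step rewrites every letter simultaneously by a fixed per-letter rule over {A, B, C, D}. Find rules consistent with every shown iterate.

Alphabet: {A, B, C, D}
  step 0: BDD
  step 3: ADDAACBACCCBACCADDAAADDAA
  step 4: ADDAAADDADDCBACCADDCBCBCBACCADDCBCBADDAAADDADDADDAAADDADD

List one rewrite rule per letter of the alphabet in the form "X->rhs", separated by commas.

  step 3 ⇒ step 4: ADDAACBACCCBACCADDAAADDAA ⇒ ADD·A·A·ADD·ADD·CB·ACC·ADD·CB·CB·CB·ACC·ADD·CB·CB·ADD·A·A·ADD·ADD·ADD·A·A·ADD·ADD
    A ↦ ADD
    B ↦ ACC
    C ↦ CB
    D ↦ A

A->ADD, B->ACC, C->CB, D->A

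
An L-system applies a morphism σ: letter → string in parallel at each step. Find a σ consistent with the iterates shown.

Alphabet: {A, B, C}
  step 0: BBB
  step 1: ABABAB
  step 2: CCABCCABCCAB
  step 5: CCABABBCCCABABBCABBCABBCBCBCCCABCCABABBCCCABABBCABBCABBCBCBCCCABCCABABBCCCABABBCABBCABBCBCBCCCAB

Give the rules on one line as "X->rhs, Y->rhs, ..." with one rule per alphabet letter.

  step 1 ⇒ step 2: ABABAB ⇒ CC·AB·CC·AB·CC·AB
    A ↦ CC
    B ↦ AB
    C ↦ BC  (constrained at step 2)

A->CC, B->AB, C->BC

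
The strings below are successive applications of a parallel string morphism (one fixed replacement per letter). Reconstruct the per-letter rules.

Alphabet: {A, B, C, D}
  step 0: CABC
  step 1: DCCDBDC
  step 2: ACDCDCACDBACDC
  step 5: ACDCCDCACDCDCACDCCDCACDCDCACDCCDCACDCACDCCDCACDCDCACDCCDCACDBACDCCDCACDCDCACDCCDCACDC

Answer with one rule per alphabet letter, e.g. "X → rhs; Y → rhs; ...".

  step 1 ⇒ step 2: DCCDBDC ⇒ AC·DC·DC·AC·DB·AC·DC
    B ↦ DB
    C ↦ DC
    D ↦ AC
  step 0 ⇒ step 1: CABC ⇒ DC·C·DB·DC
    A ↦ C

A->C, B->DB, C->DC, D->AC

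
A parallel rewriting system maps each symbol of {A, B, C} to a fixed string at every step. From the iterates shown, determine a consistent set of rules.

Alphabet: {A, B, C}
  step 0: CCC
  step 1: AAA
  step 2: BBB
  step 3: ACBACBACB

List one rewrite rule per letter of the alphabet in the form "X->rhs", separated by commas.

A->B, B->ACB, C->A

  step 2 ⇒ step 3: BBB ⇒ ACB·ACB·ACB
    B ↦ ACB
  step 1 ⇒ step 2: AAA ⇒ B·B·B
    A ↦ B
  step 0 ⇒ step 1: CCC ⇒ A·A·A
    C ↦ A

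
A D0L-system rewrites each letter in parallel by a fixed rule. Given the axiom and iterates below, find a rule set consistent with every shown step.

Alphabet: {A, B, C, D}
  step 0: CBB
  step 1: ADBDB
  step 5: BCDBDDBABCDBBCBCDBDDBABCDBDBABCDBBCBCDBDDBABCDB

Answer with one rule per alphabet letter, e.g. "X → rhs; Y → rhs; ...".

A->D, B->DB, C->A, D->BC

  step 0 ⇒ step 1: CBB ⇒ A·DB·DB
    B ↦ DB
    C ↦ A
    A ↦ D  (constrained at step 1)
    D ↦ BC  (constrained at step 1)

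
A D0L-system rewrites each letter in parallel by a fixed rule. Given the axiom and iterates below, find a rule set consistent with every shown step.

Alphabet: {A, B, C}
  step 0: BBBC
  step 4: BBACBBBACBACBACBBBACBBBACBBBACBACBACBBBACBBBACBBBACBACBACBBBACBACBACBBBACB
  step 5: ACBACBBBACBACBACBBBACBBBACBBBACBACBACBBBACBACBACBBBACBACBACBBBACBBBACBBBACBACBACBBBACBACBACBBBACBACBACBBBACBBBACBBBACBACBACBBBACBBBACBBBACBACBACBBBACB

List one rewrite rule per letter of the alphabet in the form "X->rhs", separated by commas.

A->B, B->ACB, C->B

  step 4 ⇒ step 5: BBACBBBACBACBACBBBACBBBACBBBACBACBACBBBACBBBACBBBACBACBACBBBACBACBACBBBACB ⇒ ACB·ACB·B·B·ACB·ACB·ACB·B·B·ACB·B·B·ACB·B·B·ACB·ACB·ACB·B·B·ACB·ACB·ACB·B·B·ACB·ACB·ACB·B·B·ACB·B·B·ACB·B·B·ACB·ACB·ACB·B·B·ACB·ACB·ACB·B·B·ACB·ACB·ACB·B·B·ACB·B·B·ACB·B·B·ACB·ACB·ACB·B·B·ACB·B·B·ACB·B·B·ACB·ACB·ACB·B·B·ACB
    A ↦ B
    B ↦ ACB
    C ↦ B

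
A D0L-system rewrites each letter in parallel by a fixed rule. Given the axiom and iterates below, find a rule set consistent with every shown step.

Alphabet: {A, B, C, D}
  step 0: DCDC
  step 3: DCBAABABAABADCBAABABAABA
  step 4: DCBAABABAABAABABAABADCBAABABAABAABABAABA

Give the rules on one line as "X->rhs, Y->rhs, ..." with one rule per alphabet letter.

A->BA, B->A, C->BA, D->DC

  step 3 ⇒ step 4: DCBAABABAABADCBAABABAABA ⇒ DC·BA·A·BA·BA·A·BA·A·BA·BA·A·BA·DC·BA·A·BA·BA·A·BA·A·BA·BA·A·BA
    A ↦ BA
    B ↦ A
    C ↦ BA
    D ↦ DC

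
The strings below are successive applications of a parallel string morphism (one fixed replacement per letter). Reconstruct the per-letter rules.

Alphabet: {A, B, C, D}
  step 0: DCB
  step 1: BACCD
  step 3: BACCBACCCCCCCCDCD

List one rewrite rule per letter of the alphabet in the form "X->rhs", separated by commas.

  step 0 ⇒ step 1: DCB ⇒ BA·CC·D
    B ↦ D
    C ↦ CC
    D ↦ BA
    A ↦ CD  (constrained at step 1)

A->CD, B->D, C->CC, D->BA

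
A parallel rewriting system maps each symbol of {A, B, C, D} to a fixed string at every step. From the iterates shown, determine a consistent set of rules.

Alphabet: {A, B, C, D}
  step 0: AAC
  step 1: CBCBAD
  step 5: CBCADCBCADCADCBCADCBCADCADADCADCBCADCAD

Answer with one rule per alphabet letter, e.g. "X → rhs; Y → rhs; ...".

A->CB, B->C, C->AD, D->C

  step 0 ⇒ step 1: AAC ⇒ CB·CB·AD
    A ↦ CB
    C ↦ AD
    B ↦ C  (constrained at step 1)
    D ↦ C  (constrained at step 1)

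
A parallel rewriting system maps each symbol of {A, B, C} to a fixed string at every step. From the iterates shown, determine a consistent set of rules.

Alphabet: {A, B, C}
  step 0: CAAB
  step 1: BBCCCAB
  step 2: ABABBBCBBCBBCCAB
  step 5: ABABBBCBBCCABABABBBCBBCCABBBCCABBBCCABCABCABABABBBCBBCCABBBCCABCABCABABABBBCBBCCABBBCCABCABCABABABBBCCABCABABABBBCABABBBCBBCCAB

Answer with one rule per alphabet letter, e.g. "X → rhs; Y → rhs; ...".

  step 1 ⇒ step 2: BBCCCAB ⇒ AB·AB·BBC·BBC·BBC·C·AB
    A ↦ C
    B ↦ AB
    C ↦ BBC

A->C, B->AB, C->BBC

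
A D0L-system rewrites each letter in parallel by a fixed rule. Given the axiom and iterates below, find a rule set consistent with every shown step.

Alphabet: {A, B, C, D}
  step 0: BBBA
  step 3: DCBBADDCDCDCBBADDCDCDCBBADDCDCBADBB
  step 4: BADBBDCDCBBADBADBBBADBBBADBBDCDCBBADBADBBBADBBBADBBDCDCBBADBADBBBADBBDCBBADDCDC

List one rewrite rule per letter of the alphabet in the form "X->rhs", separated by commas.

  step 3 ⇒ step 4: DCBBADDCDCDCBBADDCDCDCBBADDCDCBADBB ⇒ BAD·BB·DC·DC·B·BAD·BAD·BB·BAD·BB·BAD·BB·DC·DC·B·BAD·BAD·BB·BAD·BB·BAD·BB·DC·DC·B·BAD·BAD·BB·BAD·BB·DC·B·BAD·DC·DC
    A ↦ B
    B ↦ DC
    C ↦ BB
    D ↦ BAD

A->B, B->DC, C->BB, D->BAD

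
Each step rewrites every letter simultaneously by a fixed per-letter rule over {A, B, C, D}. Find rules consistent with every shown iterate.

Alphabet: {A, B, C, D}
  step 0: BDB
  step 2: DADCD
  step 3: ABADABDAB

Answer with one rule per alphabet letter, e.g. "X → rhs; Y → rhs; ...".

A->AD, B->C, C->D, D->AB

  step 2 ⇒ step 3: DADCD ⇒ AB·AD·AB·D·AB
    A ↦ AD
    C ↦ D
    D ↦ AB
    B ↦ C  (constrained at step 0)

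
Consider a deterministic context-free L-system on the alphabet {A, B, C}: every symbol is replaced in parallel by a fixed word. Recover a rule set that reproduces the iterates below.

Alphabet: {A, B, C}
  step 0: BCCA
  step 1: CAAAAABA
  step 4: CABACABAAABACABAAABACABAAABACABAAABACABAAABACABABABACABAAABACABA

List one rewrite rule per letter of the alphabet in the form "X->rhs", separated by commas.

  step 0 ⇒ step 1: BCCA ⇒ CA·AA·AA·BA
    A ↦ BA
    B ↦ CA
    C ↦ AA

A->BA, B->CA, C->AA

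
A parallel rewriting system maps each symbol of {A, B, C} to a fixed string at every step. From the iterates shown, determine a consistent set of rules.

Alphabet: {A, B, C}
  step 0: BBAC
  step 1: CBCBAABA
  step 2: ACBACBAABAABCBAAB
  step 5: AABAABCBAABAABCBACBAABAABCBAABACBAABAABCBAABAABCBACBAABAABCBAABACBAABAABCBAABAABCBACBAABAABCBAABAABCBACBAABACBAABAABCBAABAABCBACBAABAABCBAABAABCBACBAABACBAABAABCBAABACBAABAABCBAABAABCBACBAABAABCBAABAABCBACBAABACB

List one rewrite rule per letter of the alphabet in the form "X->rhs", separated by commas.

A->AAB, B->CB, C->A

  step 1 ⇒ step 2: CBCBAABA ⇒ A·CB·A·CB·AAB·AAB·CB·AAB
    A ↦ AAB
    B ↦ CB
    C ↦ A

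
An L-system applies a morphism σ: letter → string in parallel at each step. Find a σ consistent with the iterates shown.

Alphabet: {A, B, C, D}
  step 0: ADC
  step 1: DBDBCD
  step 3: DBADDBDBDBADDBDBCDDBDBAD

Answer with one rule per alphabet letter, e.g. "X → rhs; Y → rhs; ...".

A->DB, B->AD, C->CD, D->DB

  step 0 ⇒ step 1: ADC ⇒ DB·DB·CD
    A ↦ DB
    C ↦ CD
    D ↦ DB
    B ↦ AD  (constrained at step 1)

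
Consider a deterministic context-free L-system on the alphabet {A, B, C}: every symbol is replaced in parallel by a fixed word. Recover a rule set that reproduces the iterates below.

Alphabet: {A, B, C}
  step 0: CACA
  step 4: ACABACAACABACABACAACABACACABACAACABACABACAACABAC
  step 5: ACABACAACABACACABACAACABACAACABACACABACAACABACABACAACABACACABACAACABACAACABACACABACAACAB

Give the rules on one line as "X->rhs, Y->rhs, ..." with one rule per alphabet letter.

A->AC, B->A, C->AB

  step 4 ⇒ step 5: ACABACAACABACABACAACABACACABACAACABACABACAACABAC ⇒ AC·AB·AC·A·AC·AB·AC·AC·AB·AC·A·AC·AB·AC·A·AC·AB·AC·AC·AB·AC·A·AC·AB·AC·AB·AC·A·AC·AB·AC·AC·AB·AC·A·AC·AB·AC·A·AC·AB·AC·AC·AB·AC·A·AC·AB
    A ↦ AC
    B ↦ A
    C ↦ AB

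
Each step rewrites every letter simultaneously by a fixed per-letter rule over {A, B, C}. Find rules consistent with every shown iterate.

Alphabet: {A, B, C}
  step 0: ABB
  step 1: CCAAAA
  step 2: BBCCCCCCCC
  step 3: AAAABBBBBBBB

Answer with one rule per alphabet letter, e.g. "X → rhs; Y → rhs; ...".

  step 2 ⇒ step 3: BBCCCCCCCC ⇒ AA·AA·B·B·B·B·B·B·B·B
    B ↦ AA
    C ↦ B
  step 0 ⇒ step 1: ABB ⇒ CC·AA·AA
    A ↦ CC

A->CC, B->AA, C->B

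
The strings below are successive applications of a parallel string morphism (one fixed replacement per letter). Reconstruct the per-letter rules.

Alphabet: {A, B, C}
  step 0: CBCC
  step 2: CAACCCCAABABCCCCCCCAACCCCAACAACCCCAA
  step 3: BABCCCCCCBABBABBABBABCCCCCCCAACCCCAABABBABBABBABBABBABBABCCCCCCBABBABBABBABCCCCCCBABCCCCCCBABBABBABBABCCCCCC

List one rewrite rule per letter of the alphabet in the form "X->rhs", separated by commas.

A->CCC, B->CAA, C->BAB

  step 2 ⇒ step 3: CAACCCCAABABCCCCCCCAACCCCAACAACCCCAA ⇒ BAB·CCC·CCC·BAB·BAB·BAB·BAB·CCC·CCC·CAA·CCC·CAA·BAB·BAB·BAB·BAB·BAB·BAB·BAB·CCC·CCC·BAB·BAB·BAB·BAB·CCC·CCC·BAB·CCC·CCC·BAB·BAB·BAB·BAB·CCC·CCC
    A ↦ CCC
    B ↦ CAA
    C ↦ BAB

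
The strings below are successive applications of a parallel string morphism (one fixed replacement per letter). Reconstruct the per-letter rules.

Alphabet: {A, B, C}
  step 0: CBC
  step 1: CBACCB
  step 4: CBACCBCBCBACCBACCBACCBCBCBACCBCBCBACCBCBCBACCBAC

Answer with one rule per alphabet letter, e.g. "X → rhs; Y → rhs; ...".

A->CB, B->AC, C->CB

  step 0 ⇒ step 1: CBC ⇒ CB·AC·CB
    B ↦ AC
    C ↦ CB
    A ↦ CB  (constrained at step 1)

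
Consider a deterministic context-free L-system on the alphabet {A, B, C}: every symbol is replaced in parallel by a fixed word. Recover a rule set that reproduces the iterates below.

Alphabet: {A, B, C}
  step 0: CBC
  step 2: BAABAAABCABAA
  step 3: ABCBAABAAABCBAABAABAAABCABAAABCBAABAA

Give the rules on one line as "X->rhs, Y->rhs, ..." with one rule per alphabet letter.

A->BAA, B->ABC, C->A

  step 2 ⇒ step 3: BAABAAABCABAA ⇒ ABC·BAA·BAA·ABC·BAA·BAA·BAA·ABC·A·BAA·ABC·BAA·BAA
    A ↦ BAA
    B ↦ ABC
    C ↦ A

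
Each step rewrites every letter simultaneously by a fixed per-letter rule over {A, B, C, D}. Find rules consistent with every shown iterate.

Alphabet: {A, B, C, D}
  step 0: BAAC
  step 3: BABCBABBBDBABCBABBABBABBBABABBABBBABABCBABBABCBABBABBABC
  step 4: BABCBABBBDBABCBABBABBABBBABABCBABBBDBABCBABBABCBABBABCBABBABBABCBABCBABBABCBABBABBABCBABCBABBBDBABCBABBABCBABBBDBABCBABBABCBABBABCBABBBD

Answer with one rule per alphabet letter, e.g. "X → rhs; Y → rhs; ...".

  step 3 ⇒ step 4: BABCBABBBDBABCBABBABBABBBABABBABBBABABCBABBABCBABBABBABC ⇒ BAB·C·BAB·BBD·BAB·C·BAB·BAB·BAB·BBA·BAB·C·BAB·BBD·BAB·C·BAB·BAB·C·BAB·BAB·C·BAB·BAB·BAB·C·BAB·C·BAB·BAB·C·BAB·BAB·BAB·C·BAB·C·BAB·BBD·BAB·C·BAB·BAB·C·BAB·BBD·BAB·C·BAB·BAB·C·BAB·BAB·C·BAB·BBD
    A ↦ C
    B ↦ BAB
    C ↦ BBD
    D ↦ BBA

A->C, B->BAB, C->BBD, D->BBA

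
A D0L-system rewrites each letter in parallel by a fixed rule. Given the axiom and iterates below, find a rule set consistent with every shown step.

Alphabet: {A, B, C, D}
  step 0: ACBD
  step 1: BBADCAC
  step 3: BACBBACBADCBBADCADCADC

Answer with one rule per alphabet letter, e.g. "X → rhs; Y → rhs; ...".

  step 0 ⇒ step 1: ACBD ⇒ B·B·ADC·AC
    A ↦ B
    B ↦ ADC
    C ↦ B
    D ↦ AC

A->B, B->ADC, C->B, D->AC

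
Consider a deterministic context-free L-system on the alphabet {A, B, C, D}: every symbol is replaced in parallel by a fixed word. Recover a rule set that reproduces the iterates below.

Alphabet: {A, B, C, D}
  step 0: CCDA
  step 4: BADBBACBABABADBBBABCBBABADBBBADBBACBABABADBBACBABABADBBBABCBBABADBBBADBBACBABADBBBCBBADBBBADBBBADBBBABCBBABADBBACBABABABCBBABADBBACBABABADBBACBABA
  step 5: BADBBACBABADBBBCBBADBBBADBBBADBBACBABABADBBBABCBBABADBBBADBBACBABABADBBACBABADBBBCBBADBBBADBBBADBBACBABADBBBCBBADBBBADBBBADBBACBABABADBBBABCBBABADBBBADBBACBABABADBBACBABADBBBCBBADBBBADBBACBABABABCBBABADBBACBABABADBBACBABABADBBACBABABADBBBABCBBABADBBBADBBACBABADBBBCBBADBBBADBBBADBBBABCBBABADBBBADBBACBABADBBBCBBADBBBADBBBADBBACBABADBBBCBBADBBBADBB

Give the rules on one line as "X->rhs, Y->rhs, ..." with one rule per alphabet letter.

  step 4 ⇒ step 5: BADBBACBABABADBBBABCBBABADBBBADBBACBABABADBBACBABABADBBBABCBBABADBBBADBBACBABADBBBCBBADBBBADBBBADBBBABCBBABADBBACBABABABCBBABADBBACBABABADBBACBABA ⇒ BA·DBB·AC·BA·BA·DBB·BCB·BA·DBB·BA·DBB·BA·DBB·AC·BA·BA·BA·DBB·BA·BCB·BA·BA·DBB·BA·DBB·AC·BA·BA·BA·DBB·AC·BA·BA·DBB·BCB·BA·DBB·BA·DBB·BA·DBB·AC·BA·BA·DBB·BCB·BA·DBB·BA·DBB·BA·DBB·AC·BA·BA·BA·DBB·BA·BCB·BA·BA·DBB·BA·DBB·AC·BA·BA·BA·DBB·AC·BA·BA·DBB·BCB·BA·DBB·BA·DBB·AC·BA·BA·BA·BCB·BA·BA·DBB·AC·BA·BA·BA·DBB·AC·BA·BA·BA·DBB·AC·BA·BA·BA·DBB·BA·BCB·BA·BA·DBB·BA·DBB·AC·BA·BA·DBB·BCB·BA·DBB·BA·DBB·BA·DBB·BA·BCB·BA·BA·DBB·BA·DBB·AC·BA·BA·DBB·BCB·BA·DBB·BA·DBB·BA·DBB·AC·BA·BA·DBB·BCB·BA·DBB·BA·DBB
    A ↦ DBB
    B ↦ BA
    C ↦ BCB
    D ↦ AC

A->DBB, B->BA, C->BCB, D->AC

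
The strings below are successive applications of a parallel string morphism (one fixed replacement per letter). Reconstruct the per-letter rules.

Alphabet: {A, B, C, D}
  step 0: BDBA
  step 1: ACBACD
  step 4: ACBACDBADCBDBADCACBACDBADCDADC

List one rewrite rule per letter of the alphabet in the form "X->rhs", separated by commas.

A->D, B->AC, C->ADC, D->B

  step 0 ⇒ step 1: BDBA ⇒ AC·B·AC·D
    A ↦ D
    B ↦ AC
    D ↦ B
    C ↦ ADC  (constrained at step 1)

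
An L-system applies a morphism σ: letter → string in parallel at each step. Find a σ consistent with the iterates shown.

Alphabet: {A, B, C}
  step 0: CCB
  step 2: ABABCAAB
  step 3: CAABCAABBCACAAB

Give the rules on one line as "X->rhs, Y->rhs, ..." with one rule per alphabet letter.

  step 2 ⇒ step 3: ABABCAAB ⇒ CA·AB·CA·AB·B·CA·CA·AB
    A ↦ CA
    B ↦ AB
    C ↦ B

A->CA, B->AB, C->B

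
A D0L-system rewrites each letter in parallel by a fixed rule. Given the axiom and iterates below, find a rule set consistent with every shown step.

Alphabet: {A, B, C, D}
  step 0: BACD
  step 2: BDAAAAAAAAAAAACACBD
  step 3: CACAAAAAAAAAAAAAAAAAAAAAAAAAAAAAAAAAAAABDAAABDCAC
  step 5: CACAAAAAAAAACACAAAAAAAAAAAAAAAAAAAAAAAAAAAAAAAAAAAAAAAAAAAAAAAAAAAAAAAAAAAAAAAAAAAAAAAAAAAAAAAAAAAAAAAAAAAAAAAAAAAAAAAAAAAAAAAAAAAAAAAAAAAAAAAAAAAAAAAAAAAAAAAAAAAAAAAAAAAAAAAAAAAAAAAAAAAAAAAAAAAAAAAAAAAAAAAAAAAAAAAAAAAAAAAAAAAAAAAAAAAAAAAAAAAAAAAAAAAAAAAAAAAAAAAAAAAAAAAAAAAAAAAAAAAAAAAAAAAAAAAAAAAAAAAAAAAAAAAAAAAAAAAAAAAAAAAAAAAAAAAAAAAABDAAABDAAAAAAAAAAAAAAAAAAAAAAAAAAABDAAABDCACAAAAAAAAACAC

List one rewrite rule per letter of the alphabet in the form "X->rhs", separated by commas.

  step 2 ⇒ step 3: BDAAAAAAAAAAAACACBD ⇒ CA·C·AAA·AAA·AAA·AAA·AAA·AAA·AAA·AAA·AAA·AAA·AAA·AAA·BD·AAA·BD·CA·C
    A ↦ AAA
    B ↦ CA
    C ↦ BD
    D ↦ C

A->AAA, B->CA, C->BD, D->C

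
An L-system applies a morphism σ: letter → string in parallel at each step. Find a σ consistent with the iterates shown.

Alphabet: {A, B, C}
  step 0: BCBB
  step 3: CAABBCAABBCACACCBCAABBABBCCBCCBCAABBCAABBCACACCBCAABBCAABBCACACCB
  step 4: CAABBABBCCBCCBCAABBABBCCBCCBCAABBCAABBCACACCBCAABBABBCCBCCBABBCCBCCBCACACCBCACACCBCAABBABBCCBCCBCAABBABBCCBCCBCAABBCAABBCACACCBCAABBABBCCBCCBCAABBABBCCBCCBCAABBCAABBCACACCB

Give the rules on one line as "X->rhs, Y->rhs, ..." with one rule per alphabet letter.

A->ABB, B->CCB, C->CA

  step 3 ⇒ step 4: CAABBCAABBCACACCBCAABBABBCCBCCBCAABBCAABBCACACCBCAABBCAABBCACACCB ⇒ CA·ABB·ABB·CCB·CCB·CA·ABB·ABB·CCB·CCB·CA·ABB·CA·ABB·CA·CA·CCB·CA·ABB·ABB·CCB·CCB·ABB·CCB·CCB·CA·CA·CCB·CA·CA·CCB·CA·ABB·ABB·CCB·CCB·CA·ABB·ABB·CCB·CCB·CA·ABB·CA·ABB·CA·CA·CCB·CA·ABB·ABB·CCB·CCB·CA·ABB·ABB·CCB·CCB·CA·ABB·CA·ABB·CA·CA·CCB
    A ↦ ABB
    B ↦ CCB
    C ↦ CA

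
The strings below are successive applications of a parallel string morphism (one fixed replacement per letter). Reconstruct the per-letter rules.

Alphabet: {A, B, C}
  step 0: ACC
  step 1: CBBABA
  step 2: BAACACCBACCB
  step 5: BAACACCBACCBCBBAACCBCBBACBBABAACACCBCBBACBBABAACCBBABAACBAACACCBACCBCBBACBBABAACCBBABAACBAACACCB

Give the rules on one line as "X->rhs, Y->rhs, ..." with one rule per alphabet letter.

  step 1 ⇒ step 2: CBBABA ⇒ BA·AC·AC·CB·AC·CB
    A ↦ CB
    B ↦ AC
    C ↦ BA

A->CB, B->AC, C->BA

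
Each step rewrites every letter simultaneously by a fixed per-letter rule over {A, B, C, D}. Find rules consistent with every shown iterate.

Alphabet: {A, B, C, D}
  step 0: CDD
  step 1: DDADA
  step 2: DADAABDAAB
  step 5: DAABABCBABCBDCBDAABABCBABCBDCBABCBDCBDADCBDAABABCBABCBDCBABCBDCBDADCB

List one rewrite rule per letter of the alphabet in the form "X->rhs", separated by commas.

A->AB, B->CB, C->D, D->DA

  step 1 ⇒ step 2: DDADA ⇒ DA·DA·AB·DA·AB
    A ↦ AB
    D ↦ DA
    B ↦ CB  (constrained at step 2)
  step 0 ⇒ step 1: CDD ⇒ D·DA·DA
    C ↦ D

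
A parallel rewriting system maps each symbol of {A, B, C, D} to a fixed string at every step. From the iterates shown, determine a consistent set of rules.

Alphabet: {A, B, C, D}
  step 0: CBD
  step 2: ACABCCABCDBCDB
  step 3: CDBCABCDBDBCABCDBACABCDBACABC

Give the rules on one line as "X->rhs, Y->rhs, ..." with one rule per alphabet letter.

  step 2 ⇒ step 3: ACABCCABCDBCDB ⇒ C·DB·C·ABC·DB·DB·C·ABC·DB·AC·ABC·DB·AC·ABC
    A ↦ C
    B ↦ ABC
    C ↦ DB
    D ↦ AC

A->C, B->ABC, C->DB, D->AC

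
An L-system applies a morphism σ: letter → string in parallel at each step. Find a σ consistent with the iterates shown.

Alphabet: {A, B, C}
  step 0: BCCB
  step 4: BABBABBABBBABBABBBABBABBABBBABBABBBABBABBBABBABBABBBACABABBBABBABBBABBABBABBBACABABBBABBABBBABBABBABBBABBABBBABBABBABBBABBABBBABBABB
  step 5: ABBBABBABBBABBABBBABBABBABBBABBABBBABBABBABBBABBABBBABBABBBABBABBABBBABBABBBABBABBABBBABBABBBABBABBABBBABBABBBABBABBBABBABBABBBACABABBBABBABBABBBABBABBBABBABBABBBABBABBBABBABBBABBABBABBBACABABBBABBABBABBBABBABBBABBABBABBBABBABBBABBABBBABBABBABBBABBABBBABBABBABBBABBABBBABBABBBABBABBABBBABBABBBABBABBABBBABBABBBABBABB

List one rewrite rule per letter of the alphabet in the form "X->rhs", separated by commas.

  step 4 ⇒ step 5: BABBABBABBBABBABBBABBABBABBBABBABBBABBABBBABBABBABBBACABABBBABBABBBABBABBABBBACABABBBABBABBBABBABBABBBABBABBBABBABBABBBABBABBBABBABB ⇒ ABB·B·ABB·ABB·B·ABB·ABB·B·ABB·ABB·ABB·B·ABB·ABB·B·ABB·ABB·ABB·B·ABB·ABB·B·ABB·ABB·B·ABB·ABB·ABB·B·ABB·ABB·B·ABB·ABB·ABB·B·ABB·ABB·B·ABB·ABB·ABB·B·ABB·ABB·B·ABB·ABB·B·ABB·ABB·ABB·B·ACA·B·ABB·B·ABB·ABB·ABB·B·ABB·ABB·B·ABB·ABB·ABB·B·ABB·ABB·B·ABB·ABB·B·ABB·ABB·ABB·B·ACA·B·ABB·B·ABB·ABB·ABB·B·ABB·ABB·B·ABB·ABB·ABB·B·ABB·ABB·B·ABB·ABB·B·ABB·ABB·ABB·B·ABB·ABB·B·ABB·ABB·ABB·B·ABB·ABB·B·ABB·ABB·B·ABB·ABB·ABB·B·ABB·ABB·B·ABB·ABB·ABB·B·ABB·ABB·B·ABB·ABB
    A ↦ B
    B ↦ ABB
    C ↦ ACA

A->B, B->ABB, C->ACA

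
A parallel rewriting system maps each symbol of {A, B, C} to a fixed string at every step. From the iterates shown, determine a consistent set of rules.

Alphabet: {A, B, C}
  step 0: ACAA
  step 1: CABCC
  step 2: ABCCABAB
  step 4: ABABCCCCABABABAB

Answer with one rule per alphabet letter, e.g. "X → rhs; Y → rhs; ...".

A->C, B->C, C->AB

  step 1 ⇒ step 2: CABCC ⇒ AB·C·C·AB·AB
    A ↦ C
    B ↦ C
    C ↦ AB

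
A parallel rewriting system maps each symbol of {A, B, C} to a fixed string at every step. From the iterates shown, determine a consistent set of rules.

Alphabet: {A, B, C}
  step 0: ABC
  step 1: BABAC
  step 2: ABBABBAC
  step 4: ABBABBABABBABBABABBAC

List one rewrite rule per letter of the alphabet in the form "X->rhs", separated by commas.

A->B, B->AB, C->AC

  step 1 ⇒ step 2: BABAC ⇒ AB·B·AB·B·AC
    A ↦ B
    B ↦ AB
    C ↦ AC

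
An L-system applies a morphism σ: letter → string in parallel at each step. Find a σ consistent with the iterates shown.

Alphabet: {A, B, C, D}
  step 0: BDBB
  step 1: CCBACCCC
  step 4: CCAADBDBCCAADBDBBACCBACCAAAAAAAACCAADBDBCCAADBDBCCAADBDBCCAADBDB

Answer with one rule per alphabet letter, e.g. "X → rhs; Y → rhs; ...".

A->AA, B->CC, C->DB, D->BA

  step 0 ⇒ step 1: BDBB ⇒ CC·BA·CC·CC
    B ↦ CC
    D ↦ BA
    A ↦ AA  (constrained at step 1)
    C ↦ DB  (constrained at step 1)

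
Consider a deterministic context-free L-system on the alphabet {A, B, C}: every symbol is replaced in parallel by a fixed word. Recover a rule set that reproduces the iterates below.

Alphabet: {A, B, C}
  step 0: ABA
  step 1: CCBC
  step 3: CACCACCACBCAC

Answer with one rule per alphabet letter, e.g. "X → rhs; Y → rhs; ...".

A->C, B->CB, C->CA

  step 0 ⇒ step 1: ABA ⇒ C·CB·C
    A ↦ C
    B ↦ CB
    C ↦ CA  (constrained at step 1)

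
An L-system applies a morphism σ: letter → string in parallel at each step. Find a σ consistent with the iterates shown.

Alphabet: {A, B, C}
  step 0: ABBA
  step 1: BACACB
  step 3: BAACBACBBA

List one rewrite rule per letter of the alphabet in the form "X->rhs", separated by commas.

A->B, B->AC, C->A

  step 0 ⇒ step 1: ABBA ⇒ B·AC·AC·B
    A ↦ B
    B ↦ AC
    C ↦ A  (constrained at step 1)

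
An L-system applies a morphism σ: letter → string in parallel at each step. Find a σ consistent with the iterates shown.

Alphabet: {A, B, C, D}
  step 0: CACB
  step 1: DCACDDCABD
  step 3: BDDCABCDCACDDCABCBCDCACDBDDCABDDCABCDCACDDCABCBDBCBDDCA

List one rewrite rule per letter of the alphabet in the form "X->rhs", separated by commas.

A->CD, B->BD, C->DCA, D->BC

  step 0 ⇒ step 1: CACB ⇒ DCA·CD·DCA·BD
    A ↦ CD
    B ↦ BD
    C ↦ DCA
    D ↦ BC  (constrained at step 1)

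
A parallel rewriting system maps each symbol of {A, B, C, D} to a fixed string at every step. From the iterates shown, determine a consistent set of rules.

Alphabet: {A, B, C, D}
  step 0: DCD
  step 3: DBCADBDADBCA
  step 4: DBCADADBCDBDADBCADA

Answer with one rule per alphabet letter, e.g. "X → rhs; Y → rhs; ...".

  step 3 ⇒ step 4: DBCADBDADBCA ⇒ DB·C·A·DA·DB·C·DB·DA·DB·C·A·DA
    A ↦ DA
    B ↦ C
    C ↦ A
    D ↦ DB

A->DA, B->C, C->A, D->DB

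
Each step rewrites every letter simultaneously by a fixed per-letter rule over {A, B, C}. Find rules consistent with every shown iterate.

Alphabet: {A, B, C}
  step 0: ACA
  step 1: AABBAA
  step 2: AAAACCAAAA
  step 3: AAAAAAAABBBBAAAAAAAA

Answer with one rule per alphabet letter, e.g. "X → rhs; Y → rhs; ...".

  step 2 ⇒ step 3: AAAACCAAAA ⇒ AA·AA·AA·AA·BB·BB·AA·AA·AA·AA
    A ↦ AA
    C ↦ BB
  step 1 ⇒ step 2: AABBAA ⇒ AA·AA·C·C·AA·AA
    B ↦ C

A->AA, B->C, C->BB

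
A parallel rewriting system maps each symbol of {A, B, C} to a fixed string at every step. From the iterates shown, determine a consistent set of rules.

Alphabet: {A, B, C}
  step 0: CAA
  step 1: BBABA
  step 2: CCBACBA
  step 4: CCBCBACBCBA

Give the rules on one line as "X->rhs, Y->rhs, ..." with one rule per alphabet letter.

A->BA, B->C, C->B

  step 1 ⇒ step 2: BBABA ⇒ C·C·BA·C·BA
    A ↦ BA
    B ↦ C
  step 0 ⇒ step 1: CAA ⇒ B·BA·BA
    C ↦ B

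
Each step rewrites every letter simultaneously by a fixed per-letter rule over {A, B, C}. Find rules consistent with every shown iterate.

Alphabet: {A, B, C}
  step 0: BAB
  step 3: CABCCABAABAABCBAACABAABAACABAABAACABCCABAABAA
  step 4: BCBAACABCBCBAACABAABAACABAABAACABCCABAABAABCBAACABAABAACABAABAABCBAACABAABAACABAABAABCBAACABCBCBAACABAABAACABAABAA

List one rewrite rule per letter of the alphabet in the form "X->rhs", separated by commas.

  step 3 ⇒ step 4: CABCCABAABAABCBAACABAABAACABAABAACABCCABAABAA ⇒ BC·BAA·CA·BC·BC·BAA·CA·BAA·BAA·CA·BAA·BAA·CA·BC·CA·BAA·BAA·BC·BAA·CA·BAA·BAA·CA·BAA·BAA·BC·BAA·CA·BAA·BAA·CA·BAA·BAA·BC·BAA·CA·BC·BC·BAA·CA·BAA·BAA·CA·BAA·BAA
    A ↦ BAA
    B ↦ CA
    C ↦ BC

A->BAA, B->CA, C->BC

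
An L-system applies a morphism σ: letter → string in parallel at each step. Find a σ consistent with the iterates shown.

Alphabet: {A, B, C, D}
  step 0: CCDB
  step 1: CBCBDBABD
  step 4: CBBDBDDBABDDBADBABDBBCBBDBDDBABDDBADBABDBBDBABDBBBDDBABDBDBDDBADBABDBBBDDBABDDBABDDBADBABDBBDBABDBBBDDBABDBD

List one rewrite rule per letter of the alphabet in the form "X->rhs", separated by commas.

A->BB, B->BD, C->CB, D->DBA

  step 0 ⇒ step 1: CCDB ⇒ CB·CB·DBA·BD
    B ↦ BD
    C ↦ CB
    D ↦ DBA
    A ↦ BB  (constrained at step 1)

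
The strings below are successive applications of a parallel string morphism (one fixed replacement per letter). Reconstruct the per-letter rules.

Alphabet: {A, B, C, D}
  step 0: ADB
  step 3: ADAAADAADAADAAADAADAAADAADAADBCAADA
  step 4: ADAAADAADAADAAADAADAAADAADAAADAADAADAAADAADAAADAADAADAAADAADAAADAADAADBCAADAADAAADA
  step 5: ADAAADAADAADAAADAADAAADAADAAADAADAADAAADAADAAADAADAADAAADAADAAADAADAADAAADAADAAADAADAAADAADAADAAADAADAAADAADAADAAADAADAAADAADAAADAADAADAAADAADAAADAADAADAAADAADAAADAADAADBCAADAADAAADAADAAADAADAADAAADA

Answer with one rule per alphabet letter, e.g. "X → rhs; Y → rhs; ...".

  step 4 ⇒ step 5: ADAAADAADAADAAADAADAAADAADAAADAADAADAAADAADAAADAADAADAAADAADAAADAADAADBCAADAADAAADA ⇒ ADA·A·ADA·ADA·ADA·A·ADA·ADA·A·ADA·ADA·A·ADA·ADA·ADA·A·ADA·ADA·A·ADA·ADA·ADA·A·ADA·ADA·A·ADA·ADA·ADA·A·ADA·ADA·A·ADA·ADA·A·ADA·ADA·ADA·A·ADA·ADA·A·ADA·ADA·ADA·A·ADA·ADA·A·ADA·ADA·A·ADA·ADA·ADA·A·ADA·ADA·A·ADA·ADA·ADA·A·ADA·ADA·A·ADA·ADA·A·DBC·A·ADA·ADA·A·ADA·ADA·A·ADA·ADA·ADA·A·ADA
    A ↦ ADA
    B ↦ DBC
    C ↦ A
    D ↦ A

A->ADA, B->DBC, C->A, D->A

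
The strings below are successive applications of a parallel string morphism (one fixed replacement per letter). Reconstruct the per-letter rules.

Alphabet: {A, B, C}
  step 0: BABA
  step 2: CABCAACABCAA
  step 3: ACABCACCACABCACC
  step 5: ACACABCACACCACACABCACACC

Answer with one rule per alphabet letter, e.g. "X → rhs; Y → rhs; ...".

  step 2 ⇒ step 3: CABCAACABCAA ⇒ A·C·ABC·A·C·C·A·C·ABC·A·C·C
    A ↦ C
    B ↦ ABC
    C ↦ A

A->C, B->ABC, C->A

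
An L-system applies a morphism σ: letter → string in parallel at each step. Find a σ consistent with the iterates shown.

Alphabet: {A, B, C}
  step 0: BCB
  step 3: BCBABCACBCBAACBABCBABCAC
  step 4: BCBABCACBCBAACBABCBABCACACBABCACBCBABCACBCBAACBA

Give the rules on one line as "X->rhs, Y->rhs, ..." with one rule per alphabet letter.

  step 3 ⇒ step 4: BCBABCACBCBAACBABCBABCAC ⇒ BC·BA·BC·AC·BC·BA·AC·BA·BC·BA·BC·AC·AC·BA·BC·AC·BC·BA·BC·AC·BC·BA·AC·BA
    A ↦ AC
    B ↦ BC
    C ↦ BA

A->AC, B->BC, C->BA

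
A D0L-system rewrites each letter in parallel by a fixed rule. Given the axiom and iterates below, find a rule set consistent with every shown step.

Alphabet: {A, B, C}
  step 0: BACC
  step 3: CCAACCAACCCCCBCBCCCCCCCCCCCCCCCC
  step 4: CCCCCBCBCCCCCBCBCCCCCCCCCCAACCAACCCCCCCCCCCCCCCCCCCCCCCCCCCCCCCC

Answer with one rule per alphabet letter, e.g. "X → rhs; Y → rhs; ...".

  step 3 ⇒ step 4: CCAACCAACCCCCBCBCCCCCCCCCCCCCCCC ⇒ CC·CC·CB·CB·CC·CC·CB·CB·CC·CC·CC·CC·CC·AA·CC·AA·CC·CC·CC·CC·CC·CC·CC·CC·CC·CC·CC·CC·CC·CC·CC·CC
    A ↦ CB
    B ↦ AA
    C ↦ CC

A->CB, B->AA, C->CC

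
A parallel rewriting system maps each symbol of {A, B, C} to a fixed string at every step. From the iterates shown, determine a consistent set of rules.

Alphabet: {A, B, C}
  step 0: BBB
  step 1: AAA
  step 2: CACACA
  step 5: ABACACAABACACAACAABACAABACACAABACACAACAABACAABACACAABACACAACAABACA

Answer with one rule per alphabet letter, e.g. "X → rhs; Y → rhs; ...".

  step 1 ⇒ step 2: AAA ⇒ CA·CA·CA
    A ↦ CA
  step 0 ⇒ step 1: BBB ⇒ A·A·A
    B ↦ A
    C ↦ ABA  (constrained at step 2)

A->CA, B->A, C->ABA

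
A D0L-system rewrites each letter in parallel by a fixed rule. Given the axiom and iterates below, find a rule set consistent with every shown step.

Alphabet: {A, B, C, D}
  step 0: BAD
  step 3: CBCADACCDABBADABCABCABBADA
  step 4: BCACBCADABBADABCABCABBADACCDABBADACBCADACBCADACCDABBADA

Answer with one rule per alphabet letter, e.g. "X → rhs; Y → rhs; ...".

A->DA, B->C, C->BCA, D->BBA

  step 3 ⇒ step 4: CBCADACCDABBADABCABCABBADA ⇒ BCA·C·BCA·DA·BBA·DA·BCA·BCA·BBA·DA·C·C·DA·BBA·DA·C·BCA·DA·C·BCA·DA·C·C·DA·BBA·DA
    A ↦ DA
    B ↦ C
    C ↦ BCA
    D ↦ BBA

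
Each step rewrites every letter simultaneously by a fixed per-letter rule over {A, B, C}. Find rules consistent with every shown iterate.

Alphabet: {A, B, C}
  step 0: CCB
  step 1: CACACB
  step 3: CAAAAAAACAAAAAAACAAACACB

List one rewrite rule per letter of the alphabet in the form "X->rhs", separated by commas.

  step 0 ⇒ step 1: CCB ⇒ CA·CA·CB
    B ↦ CB
    C ↦ CA
    A ↦ AA  (constrained at step 1)

A->AA, B->CB, C->CA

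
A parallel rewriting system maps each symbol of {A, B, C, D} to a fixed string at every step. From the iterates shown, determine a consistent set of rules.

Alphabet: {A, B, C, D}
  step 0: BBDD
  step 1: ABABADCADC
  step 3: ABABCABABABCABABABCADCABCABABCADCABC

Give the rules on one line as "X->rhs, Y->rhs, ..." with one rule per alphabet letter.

  step 0 ⇒ step 1: BBDD ⇒ AB·AB·ADC·ADC
    B ↦ AB
    D ↦ ADC
    A ↦ BC  (constrained at step 1)
    C ↦ A  (constrained at step 1)

A->BC, B->AB, C->A, D->ADC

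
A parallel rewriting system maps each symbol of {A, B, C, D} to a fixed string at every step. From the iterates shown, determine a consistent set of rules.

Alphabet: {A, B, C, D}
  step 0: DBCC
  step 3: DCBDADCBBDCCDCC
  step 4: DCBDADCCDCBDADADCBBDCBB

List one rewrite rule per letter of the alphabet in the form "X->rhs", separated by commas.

  step 3 ⇒ step 4: DCBDADCBBDCCDCC ⇒ DC·B·DA·DC·C·DC·B·DA·DA·DC·B·B·DC·B·B
    A ↦ C
    B ↦ DA
    C ↦ B
    D ↦ DC

A->C, B->DA, C->B, D->DC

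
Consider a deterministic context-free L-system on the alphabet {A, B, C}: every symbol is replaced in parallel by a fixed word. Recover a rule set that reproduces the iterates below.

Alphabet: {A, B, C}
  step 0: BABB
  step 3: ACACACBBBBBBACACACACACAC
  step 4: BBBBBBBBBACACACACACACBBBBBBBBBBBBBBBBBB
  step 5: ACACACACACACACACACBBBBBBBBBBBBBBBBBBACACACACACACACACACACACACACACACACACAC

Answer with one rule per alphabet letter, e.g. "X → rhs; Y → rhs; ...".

A->BB, B->AC, C->B

  step 4 ⇒ step 5: BBBBBBBBBACACACACACACBBBBBBBBBBBBBBBBBB ⇒ AC·AC·AC·AC·AC·AC·AC·AC·AC·BB·B·BB·B·BB·B·BB·B·BB·B·BB·B·AC·AC·AC·AC·AC·AC·AC·AC·AC·AC·AC·AC·AC·AC·AC·AC·AC·AC
    A ↦ BB
    B ↦ AC
    C ↦ B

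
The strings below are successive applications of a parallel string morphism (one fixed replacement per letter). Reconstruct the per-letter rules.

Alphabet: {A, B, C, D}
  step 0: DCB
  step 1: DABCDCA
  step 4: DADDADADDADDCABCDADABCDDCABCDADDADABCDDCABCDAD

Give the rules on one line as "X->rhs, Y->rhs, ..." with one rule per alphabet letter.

  step 0 ⇒ step 1: DCB ⇒ DA·BC·DCA
    B ↦ DCA
    C ↦ BC
    D ↦ DA
    A ↦ D  (constrained at step 1)

A->D, B->DCA, C->BC, D->DA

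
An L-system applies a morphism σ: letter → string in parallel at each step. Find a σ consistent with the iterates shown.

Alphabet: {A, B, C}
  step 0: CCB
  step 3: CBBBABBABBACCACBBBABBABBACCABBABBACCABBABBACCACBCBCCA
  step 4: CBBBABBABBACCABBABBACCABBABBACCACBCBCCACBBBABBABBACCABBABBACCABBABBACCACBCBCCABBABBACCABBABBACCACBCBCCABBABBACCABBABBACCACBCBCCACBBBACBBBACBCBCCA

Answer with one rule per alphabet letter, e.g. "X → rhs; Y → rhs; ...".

A->CCA, B->BBA, C->CB

  step 3 ⇒ step 4: CBBBABBABBACCACBBBABBABBACCABBABBACCABBABBACCACBCBCCA ⇒ CB·BBA·BBA·BBA·CCA·BBA·BBA·CCA·BBA·BBA·CCA·CB·CB·CCA·CB·BBA·BBA·BBA·CCA·BBA·BBA·CCA·BBA·BBA·CCA·CB·CB·CCA·BBA·BBA·CCA·BBA·BBA·CCA·CB·CB·CCA·BBA·BBA·CCA·BBA·BBA·CCA·CB·CB·CCA·CB·BBA·CB·BBA·CB·CB·CCA
    A ↦ CCA
    B ↦ BBA
    C ↦ CB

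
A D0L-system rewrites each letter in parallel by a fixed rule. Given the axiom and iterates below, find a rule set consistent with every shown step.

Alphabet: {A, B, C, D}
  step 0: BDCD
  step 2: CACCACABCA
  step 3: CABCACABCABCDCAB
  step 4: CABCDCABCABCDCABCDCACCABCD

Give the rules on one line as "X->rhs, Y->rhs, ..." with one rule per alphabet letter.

A->B, B->CD, C->CA, D->C

  step 3 ⇒ step 4: CABCACABCABCDCAB ⇒ CA·B·CD·CA·B·CA·B·CD·CA·B·CD·CA·C·CA·B·CD
    A ↦ B
    B ↦ CD
    C ↦ CA
    D ↦ C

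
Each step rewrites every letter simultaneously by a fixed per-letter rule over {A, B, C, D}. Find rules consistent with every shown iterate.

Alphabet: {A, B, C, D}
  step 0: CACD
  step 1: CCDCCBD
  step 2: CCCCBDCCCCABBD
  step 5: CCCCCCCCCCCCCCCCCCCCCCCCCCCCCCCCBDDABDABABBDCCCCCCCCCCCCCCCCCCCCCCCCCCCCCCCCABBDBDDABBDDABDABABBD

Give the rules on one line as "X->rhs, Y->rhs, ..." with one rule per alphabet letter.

A->D, B->AB, C->CC, D->BD

  step 1 ⇒ step 2: CCDCCBD ⇒ CC·CC·BD·CC·CC·AB·BD
    B ↦ AB
    C ↦ CC
    D ↦ BD
  step 0 ⇒ step 1: CACD ⇒ CC·D·CC·BD
    A ↦ D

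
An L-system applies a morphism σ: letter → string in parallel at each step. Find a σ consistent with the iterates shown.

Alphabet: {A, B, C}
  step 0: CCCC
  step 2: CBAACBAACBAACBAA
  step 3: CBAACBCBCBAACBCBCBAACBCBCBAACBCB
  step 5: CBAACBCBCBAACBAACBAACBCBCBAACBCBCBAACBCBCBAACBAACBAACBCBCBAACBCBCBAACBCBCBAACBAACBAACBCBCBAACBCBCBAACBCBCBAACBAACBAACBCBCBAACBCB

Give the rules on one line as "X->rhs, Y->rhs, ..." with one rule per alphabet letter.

  step 2 ⇒ step 3: CBAACBAACBAACBAA ⇒ CB·AA·CB·CB·CB·AA·CB·CB·CB·AA·CB·CB·CB·AA·CB·CB
    A ↦ CB
    B ↦ AA
    C ↦ CB

A->CB, B->AA, C->CB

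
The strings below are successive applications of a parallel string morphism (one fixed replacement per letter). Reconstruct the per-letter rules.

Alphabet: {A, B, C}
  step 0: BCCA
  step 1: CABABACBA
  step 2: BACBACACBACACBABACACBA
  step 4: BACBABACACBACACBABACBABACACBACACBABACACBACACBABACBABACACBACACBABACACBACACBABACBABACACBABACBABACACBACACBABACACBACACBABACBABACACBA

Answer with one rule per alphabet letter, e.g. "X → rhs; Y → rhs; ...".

  step 1 ⇒ step 2: CABABACBA ⇒ BA·CBA·CA·CBA·CA·CBA·BA·CA·CBA
    A ↦ CBA
    B ↦ CA
    C ↦ BA

A->CBA, B->CA, C->BA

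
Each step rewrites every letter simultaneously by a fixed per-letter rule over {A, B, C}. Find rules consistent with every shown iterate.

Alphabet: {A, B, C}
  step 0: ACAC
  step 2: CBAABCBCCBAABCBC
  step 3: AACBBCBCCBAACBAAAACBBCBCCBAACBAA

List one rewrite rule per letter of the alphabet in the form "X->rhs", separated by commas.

A->BC, B->CB, C->AA

  step 2 ⇒ step 3: CBAABCBCCBAABCBC ⇒ AA·CB·BC·BC·CB·AA·CB·AA·AA·CB·BC·BC·CB·AA·CB·AA
    A ↦ BC
    B ↦ CB
    C ↦ AA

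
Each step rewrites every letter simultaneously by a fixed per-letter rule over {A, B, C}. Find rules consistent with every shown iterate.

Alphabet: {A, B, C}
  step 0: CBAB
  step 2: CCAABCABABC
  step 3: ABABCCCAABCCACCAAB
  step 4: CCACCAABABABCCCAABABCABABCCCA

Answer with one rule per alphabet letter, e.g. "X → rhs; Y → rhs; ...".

  step 3 ⇒ step 4: ABABCCCAABCCACCAAB ⇒ C·CA·C·CA·AB·AB·AB·C·C·CA·AB·AB·C·AB·AB·C·C·CA
    A ↦ C
    B ↦ CA
    C ↦ AB

A->C, B->CA, C->AB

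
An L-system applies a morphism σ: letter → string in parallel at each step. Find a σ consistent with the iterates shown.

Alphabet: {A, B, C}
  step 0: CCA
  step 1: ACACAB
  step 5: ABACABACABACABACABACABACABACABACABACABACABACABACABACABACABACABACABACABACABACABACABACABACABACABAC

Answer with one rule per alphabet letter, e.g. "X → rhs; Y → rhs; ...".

  step 0 ⇒ step 1: CCA ⇒ AC·AC·AB
    A ↦ AB
    C ↦ AC
    B ↦ AC  (constrained at step 1)

A->AB, B->AC, C->AC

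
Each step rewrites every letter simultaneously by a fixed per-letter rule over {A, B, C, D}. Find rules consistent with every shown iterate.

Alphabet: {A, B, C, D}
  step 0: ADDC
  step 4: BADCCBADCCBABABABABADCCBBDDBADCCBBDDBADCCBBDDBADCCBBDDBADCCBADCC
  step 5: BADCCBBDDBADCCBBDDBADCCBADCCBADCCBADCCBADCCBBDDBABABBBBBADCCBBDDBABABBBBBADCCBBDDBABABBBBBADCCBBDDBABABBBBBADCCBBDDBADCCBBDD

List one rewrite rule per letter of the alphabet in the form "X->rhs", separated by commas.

  step 4 ⇒ step 5: BADCCBADCCBABABABABADCCBBDDBADCCBBDDBADCCBBDDBADCCBBDDBADCCBADCC ⇒ BA·DCC·BB·D·D·BA·DCC·BB·D·D·BA·DCC·BA·DCC·BA·DCC·BA·DCC·BA·DCC·BB·D·D·BA·BA·BB·BB·BA·DCC·BB·D·D·BA·BA·BB·BB·BA·DCC·BB·D·D·BA·BA·BB·BB·BA·DCC·BB·D·D·BA·BA·BB·BB·BA·DCC·BB·D·D·BA·DCC·BB·D·D
    A ↦ DCC
    B ↦ BA
    C ↦ D
    D ↦ BB

A->DCC, B->BA, C->D, D->BB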